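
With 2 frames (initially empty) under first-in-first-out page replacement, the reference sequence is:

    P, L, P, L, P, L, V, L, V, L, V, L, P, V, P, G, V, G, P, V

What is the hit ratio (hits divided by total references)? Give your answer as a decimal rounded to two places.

P -> miss, frames [P]
L -> miss, frames [P, L]
P -> hit
L -> hit
P -> hit
L -> hit
V -> miss, evict P, frames [L, V]
L -> hit
V -> hit
L -> hit
V -> hit
L -> hit
P -> miss, evict L, frames [V, P]
V -> hit
P -> hit
G -> miss, evict V, frames [P, G]
V -> miss, evict P, frames [G, V]
G -> hit
P -> miss, evict G, frames [V, P]
V -> hit
Hits: 13 of 20 references → 13/20 = 0.6500.

0.65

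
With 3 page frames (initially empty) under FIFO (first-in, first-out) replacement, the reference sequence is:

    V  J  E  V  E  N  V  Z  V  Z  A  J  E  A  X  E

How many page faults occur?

10

V → fault, frames [V]
J → fault, frames [V, J]
E → fault, frames [V, J, E]
V → hit
E → hit
N → fault, evict V, frames [J, E, N]
V → fault, evict J, frames [E, N, V]
Z → fault, evict E, frames [N, V, Z]
V → hit
Z → hit
A → fault, evict N, frames [V, Z, A]
J → fault, evict V, frames [Z, A, J]
E → fault, evict Z, frames [A, J, E]
A → hit
X → fault, evict A, frames [J, E, X]
E → hit
Page faults: 10.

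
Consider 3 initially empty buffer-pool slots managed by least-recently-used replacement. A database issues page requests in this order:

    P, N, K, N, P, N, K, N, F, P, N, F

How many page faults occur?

P: fault, frames (P)
N: fault, frames (P N)
K: fault, frames (P N K)
N: hit
P: hit
N: hit
K: hit
N: hit
F: fault, evict P, frames (K N F)
P: fault, evict K, frames (N F P)
N: hit
F: hit
Page faults: 5.

5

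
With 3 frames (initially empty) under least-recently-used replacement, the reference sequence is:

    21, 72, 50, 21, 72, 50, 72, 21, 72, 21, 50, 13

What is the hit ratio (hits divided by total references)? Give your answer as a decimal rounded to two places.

21 -> miss, frames (21)
72 -> miss, frames (21 72)
50 -> miss, frames (21 72 50)
21 -> hit
72 -> hit
50 -> hit
72 -> hit
21 -> hit
72 -> hit
21 -> hit
50 -> hit
13 -> miss, evict 72, frames (21 50 13)
Hits: 8 of 12 references → 8/12 = 0.6667.

0.67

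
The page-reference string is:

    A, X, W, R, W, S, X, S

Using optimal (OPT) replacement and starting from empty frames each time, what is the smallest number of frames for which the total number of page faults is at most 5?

f=1: 8 faults
f=2: 6 faults
f=3: 5 faults
f=4: 5 faults
f=5: 5 faults
Smallest f with faults ≤ 5 is 3.

3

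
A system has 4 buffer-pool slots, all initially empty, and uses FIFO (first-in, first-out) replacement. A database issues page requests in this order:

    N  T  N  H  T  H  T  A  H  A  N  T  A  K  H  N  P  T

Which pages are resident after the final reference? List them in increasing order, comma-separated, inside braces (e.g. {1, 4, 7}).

N → fault, frames {N}
T → fault, frames {N,T}
N → hit
H → fault, frames {N,T,H}
T → hit
H → hit
T → hit
A → fault, frames {N,T,H,A}
H → hit
A → hit
N → hit
T → hit
A → hit
K → fault, evict N, frames {T,H,A,K}
H → hit
N → fault, evict T, frames {H,A,K,N}
P → fault, evict H, frames {A,K,N,P}
T → fault, evict A, frames {K,N,P,T}

{K, N, P, T}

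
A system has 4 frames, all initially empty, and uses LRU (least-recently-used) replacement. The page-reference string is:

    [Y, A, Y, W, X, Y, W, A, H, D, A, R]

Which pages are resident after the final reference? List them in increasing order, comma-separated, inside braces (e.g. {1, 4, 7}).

Y: fault, frames (Y)
A: fault, frames (Y A)
Y: hit
W: fault, frames (A Y W)
X: fault, frames (A Y W X)
Y: hit
W: hit
A: hit
H: fault, evict X, frames (Y W A H)
D: fault, evict Y, frames (W A H D)
A: hit
R: fault, evict W, frames (H D A R)

{A, D, H, R}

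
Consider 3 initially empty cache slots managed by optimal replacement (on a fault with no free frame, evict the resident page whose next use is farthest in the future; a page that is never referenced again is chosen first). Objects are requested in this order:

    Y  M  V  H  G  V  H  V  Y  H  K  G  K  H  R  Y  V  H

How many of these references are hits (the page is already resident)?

Y: miss, frames {Y}
M: miss, frames {Y,M}
V: miss, frames {Y,M,V}
H: miss, evict M, frames {Y,V,H}
G: miss, evict Y, frames {V,H,G}
V: hit
H: hit
V: hit
Y: miss, evict V, frames {H,G,Y}
H: hit
K: miss, evict Y, frames {H,G,K}
G: hit
K: hit
H: hit
R: miss, evict K, frames {H,G,R}
Y: miss, evict R, frames {H,G,Y}
V: miss, evict Y, frames {H,G,V}
H: hit
Hits: 8.

8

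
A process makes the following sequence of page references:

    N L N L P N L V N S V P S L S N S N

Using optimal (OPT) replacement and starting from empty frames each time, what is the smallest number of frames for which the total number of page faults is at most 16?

f=1: 18 faults
f=2: 9 faults
f=3: 7 faults
f=4: 6 faults
f=5: 5 faults
Smallest f with faults ≤ 16 is 2.

2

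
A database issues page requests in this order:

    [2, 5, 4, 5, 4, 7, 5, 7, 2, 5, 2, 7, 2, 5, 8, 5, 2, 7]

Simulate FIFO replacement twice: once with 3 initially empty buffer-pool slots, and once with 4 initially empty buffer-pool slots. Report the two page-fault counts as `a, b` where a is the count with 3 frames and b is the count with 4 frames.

3 frames: F F F . . F . . F F . . . . F . . F → 8 faults.
4 frames: F F F . . F . . . . . . . . F . F . → 6 faults.
6 < 8: adding a frame reduced faults, as is typical.

8, 6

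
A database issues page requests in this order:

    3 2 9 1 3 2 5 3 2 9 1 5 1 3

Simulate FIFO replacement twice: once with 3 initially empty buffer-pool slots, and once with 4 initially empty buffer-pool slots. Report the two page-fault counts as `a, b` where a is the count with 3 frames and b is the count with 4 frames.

3 frames: F F F F F F F . . F F . . F → 10 faults.
4 frames: F F F F . . F F F F F F . F → 11 faults.
11 > 10: adding a frame increased faults — Belady's anomaly.

10, 11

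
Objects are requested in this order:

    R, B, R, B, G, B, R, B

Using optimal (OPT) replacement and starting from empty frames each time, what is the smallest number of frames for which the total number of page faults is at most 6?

2

f=1: 8 faults
f=2: 4 faults
f=3: 3 faults
Smallest f with faults ≤ 6 is 2.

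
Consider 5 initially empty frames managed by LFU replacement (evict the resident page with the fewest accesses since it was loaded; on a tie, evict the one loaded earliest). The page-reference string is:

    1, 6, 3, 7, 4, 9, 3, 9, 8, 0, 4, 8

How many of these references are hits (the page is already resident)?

1: fault, frames (1)
6: fault, frames (1 6)
3: fault, frames (1 6 3)
7: fault, frames (1 6 3 7)
4: fault, frames (1 6 3 7 4)
9: fault, evict 1, frames (6 3 7 4 9)
3: hit
9: hit
8: fault, evict 6, frames (3 7 4 9 8)
0: fault, evict 7, frames (3 4 9 8 0)
4: hit
8: hit
Hits: 4.

4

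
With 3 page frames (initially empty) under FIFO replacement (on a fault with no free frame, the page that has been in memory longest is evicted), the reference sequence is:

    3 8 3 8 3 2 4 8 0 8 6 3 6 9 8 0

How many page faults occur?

3 → fault, frames (3)
8 → fault, frames (3 8)
3 → hit
8 → hit
3 → hit
2 → fault, frames (3 8 2)
4 → fault, evict 3, frames (8 2 4)
8 → hit
0 → fault, evict 8, frames (2 4 0)
8 → fault, evict 2, frames (4 0 8)
6 → fault, evict 4, frames (0 8 6)
3 → fault, evict 0, frames (8 6 3)
6 → hit
9 → fault, evict 8, frames (6 3 9)
8 → fault, evict 6, frames (3 9 8)
0 → fault, evict 3, frames (9 8 0)
Page faults: 11.

11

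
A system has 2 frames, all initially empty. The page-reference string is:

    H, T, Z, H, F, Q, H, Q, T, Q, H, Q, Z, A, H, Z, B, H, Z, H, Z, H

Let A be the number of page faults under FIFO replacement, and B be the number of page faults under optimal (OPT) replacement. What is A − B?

5

Under FIFO: F F F F F F F . F F F . F F F F F F F . . . → 17 faults.
Under OPT: F F F . F F . . F . F . F F . F F . F . . . → 12 faults.
A − B = 17 − 12 = 5.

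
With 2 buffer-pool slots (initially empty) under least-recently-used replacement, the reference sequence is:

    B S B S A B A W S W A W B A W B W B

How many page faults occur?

11

B: fault, frames (B)
S: fault, frames (B S)
B: hit
S: hit
A: fault, evict B, frames (S A)
B: fault, evict S, frames (A B)
A: hit
W: fault, evict B, frames (A W)
S: fault, evict A, frames (W S)
W: hit
A: fault, evict S, frames (W A)
W: hit
B: fault, evict A, frames (W B)
A: fault, evict W, frames (B A)
W: fault, evict B, frames (A W)
B: fault, evict A, frames (W B)
W: hit
B: hit
Page faults: 11.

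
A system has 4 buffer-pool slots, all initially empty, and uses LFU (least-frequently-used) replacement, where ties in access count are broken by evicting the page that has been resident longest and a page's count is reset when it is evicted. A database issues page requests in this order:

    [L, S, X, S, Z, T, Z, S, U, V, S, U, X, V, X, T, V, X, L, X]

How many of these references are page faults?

L: miss, frames (L)
S: miss, frames (L S)
X: miss, frames (L S X)
S: hit
Z: miss, frames (L S X Z)
T: miss, evict L, frames (S X Z T)
Z: hit
S: hit
U: miss, evict X, frames (S Z T U)
V: miss, evict T, frames (S Z U V)
S: hit
U: hit
X: miss, evict V, frames (S Z U X)
V: miss, evict X, frames (S Z U V)
X: miss, evict V, frames (S Z U X)
T: miss, evict X, frames (S Z U T)
V: miss, evict T, frames (S Z U V)
X: miss, evict V, frames (S Z U X)
L: miss, evict X, frames (S Z U L)
X: miss, evict L, frames (S Z U X)
Page faults: 15.

15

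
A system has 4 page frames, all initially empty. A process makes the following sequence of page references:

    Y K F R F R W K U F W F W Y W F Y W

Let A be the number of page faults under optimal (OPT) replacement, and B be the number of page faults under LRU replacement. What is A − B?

Under OPT: F F F F . . F . F . . . . . . . . . → 6 faults.
Under LRU: F F F F . . F . F F . . . F . . . . → 8 faults.
A − B = 6 − 8 = -2.

-2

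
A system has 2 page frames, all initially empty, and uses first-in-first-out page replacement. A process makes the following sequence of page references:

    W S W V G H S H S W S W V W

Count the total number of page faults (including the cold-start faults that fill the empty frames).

8

W: fault, frames (W)
S: fault, frames (W S)
W: hit
V: fault, evict W, frames (S V)
G: fault, evict S, frames (V G)
H: fault, evict V, frames (G H)
S: fault, evict G, frames (H S)
H: hit
S: hit
W: fault, evict H, frames (S W)
S: hit
W: hit
V: fault, evict S, frames (W V)
W: hit
Page faults: 8.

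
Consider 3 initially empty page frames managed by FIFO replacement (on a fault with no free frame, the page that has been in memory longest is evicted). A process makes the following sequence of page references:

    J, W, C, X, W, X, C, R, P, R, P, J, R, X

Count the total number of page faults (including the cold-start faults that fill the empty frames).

J: fault, frames {J}
W: fault, frames {J,W}
C: fault, frames {J,W,C}
X: fault, evict J, frames {W,C,X}
W: hit
X: hit
C: hit
R: fault, evict W, frames {C,X,R}
P: fault, evict C, frames {X,R,P}
R: hit
P: hit
J: fault, evict X, frames {R,P,J}
R: hit
X: fault, evict R, frames {P,J,X}
Page faults: 8.

8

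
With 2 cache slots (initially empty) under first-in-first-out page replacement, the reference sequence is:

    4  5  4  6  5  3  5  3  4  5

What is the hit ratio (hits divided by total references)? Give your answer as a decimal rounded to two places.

0.40

4: miss, frames [4]
5: miss, frames [4, 5]
4: hit
6: miss, evict 4, frames [5, 6]
5: hit
3: miss, evict 5, frames [6, 3]
5: miss, evict 6, frames [3, 5]
3: hit
4: miss, evict 3, frames [5, 4]
5: hit
Hits: 4 of 10 references → 4/10 = 0.4000.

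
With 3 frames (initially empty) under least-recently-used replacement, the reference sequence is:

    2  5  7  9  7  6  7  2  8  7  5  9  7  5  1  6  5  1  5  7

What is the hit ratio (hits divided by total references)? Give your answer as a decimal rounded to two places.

0.40

2: miss, frames (2)
5: miss, frames (2 5)
7: miss, frames (2 5 7)
9: miss, evict 2, frames (5 7 9)
7: hit
6: miss, evict 5, frames (9 7 6)
7: hit
2: miss, evict 9, frames (6 7 2)
8: miss, evict 6, frames (7 2 8)
7: hit
5: miss, evict 2, frames (8 7 5)
9: miss, evict 8, frames (7 5 9)
7: hit
5: hit
1: miss, evict 9, frames (7 5 1)
6: miss, evict 7, frames (5 1 6)
5: hit
1: hit
5: hit
7: miss, evict 6, frames (1 5 7)
Hits: 8 of 20 references → 8/20 = 0.4000.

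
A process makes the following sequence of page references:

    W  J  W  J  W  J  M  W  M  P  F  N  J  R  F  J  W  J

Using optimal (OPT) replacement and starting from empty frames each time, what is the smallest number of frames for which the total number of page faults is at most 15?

2

f=1: 18 faults
f=2: 10 faults
f=3: 8 faults
f=4: 7 faults
f=5: 7 faults
f=6: 7 faults
f=7: 7 faults
Smallest f with faults ≤ 15 is 2.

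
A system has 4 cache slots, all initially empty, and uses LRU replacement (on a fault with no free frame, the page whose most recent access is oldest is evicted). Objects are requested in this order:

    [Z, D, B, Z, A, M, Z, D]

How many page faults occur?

Z → fault, frames (Z)
D → fault, frames (Z D)
B → fault, frames (Z D B)
Z → hit
A → fault, frames (D B Z A)
M → fault, evict D, frames (B Z A M)
Z → hit
D → fault, evict B, frames (A M Z D)
Page faults: 6.

6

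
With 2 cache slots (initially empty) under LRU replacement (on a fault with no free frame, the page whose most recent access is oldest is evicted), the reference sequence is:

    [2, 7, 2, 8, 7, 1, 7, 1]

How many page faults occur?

2 -> fault, frames [2]
7 -> fault, frames [2, 7]
2 -> hit
8 -> fault, evict 7, frames [2, 8]
7 -> fault, evict 2, frames [8, 7]
1 -> fault, evict 8, frames [7, 1]
7 -> hit
1 -> hit
Page faults: 5.

5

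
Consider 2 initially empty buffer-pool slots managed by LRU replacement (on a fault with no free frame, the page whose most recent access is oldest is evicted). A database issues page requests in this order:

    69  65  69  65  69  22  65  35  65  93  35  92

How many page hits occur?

4

69: miss, frames {69}
65: miss, frames {69,65}
69: hit
65: hit
69: hit
22: miss, evict 65, frames {69,22}
65: miss, evict 69, frames {22,65}
35: miss, evict 22, frames {65,35}
65: hit
93: miss, evict 35, frames {65,93}
35: miss, evict 65, frames {93,35}
92: miss, evict 93, frames {35,92}
Hits: 4.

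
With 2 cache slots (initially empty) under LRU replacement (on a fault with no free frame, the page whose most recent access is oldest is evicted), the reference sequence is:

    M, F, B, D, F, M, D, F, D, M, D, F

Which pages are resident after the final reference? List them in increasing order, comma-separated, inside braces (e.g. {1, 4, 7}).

M: miss, frames {M}
F: miss, frames {M,F}
B: miss, evict M, frames {F,B}
D: miss, evict F, frames {B,D}
F: miss, evict B, frames {D,F}
M: miss, evict D, frames {F,M}
D: miss, evict F, frames {M,D}
F: miss, evict M, frames {D,F}
D: hit
M: miss, evict F, frames {D,M}
D: hit
F: miss, evict M, frames {D,F}

{D, F}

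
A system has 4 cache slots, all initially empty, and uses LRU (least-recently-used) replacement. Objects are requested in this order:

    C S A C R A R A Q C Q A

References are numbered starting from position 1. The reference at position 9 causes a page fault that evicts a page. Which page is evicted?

S

pos 1: C → fault, frames [C]
pos 2: S → fault, frames [C, S]
pos 3: A → fault, frames [C, S, A]
pos 4: C → hit
pos 5: R → fault, frames [S, A, C, R]
pos 6: A → hit
pos 7: R → hit
pos 8: A → hit
pos 9: Q → fault, evict S, frames [C, R, A, Q]
At position 9, page S is evicted.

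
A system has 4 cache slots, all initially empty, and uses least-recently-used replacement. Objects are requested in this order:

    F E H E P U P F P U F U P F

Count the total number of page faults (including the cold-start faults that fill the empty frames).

F -> miss, frames (F)
E -> miss, frames (F E)
H -> miss, frames (F E H)
E -> hit
P -> miss, frames (F H E P)
U -> miss, evict F, frames (H E P U)
P -> hit
F -> miss, evict H, frames (E U P F)
P -> hit
U -> hit
F -> hit
U -> hit
P -> hit
F -> hit
Page faults: 6.

6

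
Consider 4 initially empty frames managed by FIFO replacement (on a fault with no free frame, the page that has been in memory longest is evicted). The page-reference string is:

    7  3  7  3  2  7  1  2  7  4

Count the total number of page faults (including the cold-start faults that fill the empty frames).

7: miss, frames [7]
3: miss, frames [7, 3]
7: hit
3: hit
2: miss, frames [7, 3, 2]
7: hit
1: miss, frames [7, 3, 2, 1]
2: hit
7: hit
4: miss, evict 7, frames [3, 2, 1, 4]
Page faults: 5.

5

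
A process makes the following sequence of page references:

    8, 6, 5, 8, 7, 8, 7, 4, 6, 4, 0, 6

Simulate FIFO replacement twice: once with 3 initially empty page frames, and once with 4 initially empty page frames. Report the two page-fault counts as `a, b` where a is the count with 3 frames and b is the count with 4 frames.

8, 7

3 frames: F F F . F F . F F . F . → 8 faults.
4 frames: F F F . F . . F . . F F → 7 faults.
7 < 8: adding a frame reduced faults, as is typical.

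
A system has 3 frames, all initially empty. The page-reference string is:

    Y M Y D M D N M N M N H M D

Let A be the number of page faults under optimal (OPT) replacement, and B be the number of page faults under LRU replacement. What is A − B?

-1

Under OPT: F F . F . . F . . . . F . . → 5 faults.
Under LRU: F F . F . . F . . . . F . F → 6 faults.
A − B = 5 − 6 = -1.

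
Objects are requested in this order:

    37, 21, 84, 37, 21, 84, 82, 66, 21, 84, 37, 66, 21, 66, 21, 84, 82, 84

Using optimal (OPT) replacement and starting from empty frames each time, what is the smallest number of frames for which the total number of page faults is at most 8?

3

f=1: 18 faults
f=2: 11 faults
f=3: 8 faults
f=4: 6 faults
f=5: 5 faults
Smallest f with faults ≤ 8 is 3.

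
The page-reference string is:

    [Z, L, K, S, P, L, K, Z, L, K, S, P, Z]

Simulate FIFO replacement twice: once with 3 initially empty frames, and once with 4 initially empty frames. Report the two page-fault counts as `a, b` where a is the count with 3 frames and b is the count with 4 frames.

10, 11

3 frames: F F F F F F F F . . F F . → 10 faults.
4 frames: F F F F F . . F F F F F F → 11 faults.
11 > 10: adding a frame increased faults — Belady's anomaly.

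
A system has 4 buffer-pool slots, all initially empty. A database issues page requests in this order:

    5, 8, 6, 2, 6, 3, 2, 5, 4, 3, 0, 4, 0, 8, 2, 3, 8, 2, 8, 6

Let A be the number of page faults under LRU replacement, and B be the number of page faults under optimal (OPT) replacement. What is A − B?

Under LRU: F F F F . F . F F . F . . F F F . . . F → 12 faults.
Under OPT: F F F F . F . . F . F . . . . F . . . F → 9 faults.
A − B = 12 − 9 = 3.

3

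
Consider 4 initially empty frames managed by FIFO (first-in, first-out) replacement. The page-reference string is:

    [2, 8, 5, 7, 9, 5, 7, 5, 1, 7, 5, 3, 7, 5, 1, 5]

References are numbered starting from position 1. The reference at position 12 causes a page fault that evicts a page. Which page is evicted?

pos 1: 2: fault, frames [2]
pos 2: 8: fault, frames [2, 8]
pos 3: 5: fault, frames [2, 8, 5]
pos 4: 7: fault, frames [2, 8, 5, 7]
pos 5: 9: fault, evict 2, frames [8, 5, 7, 9]
pos 6: 5: hit
pos 7: 7: hit
pos 8: 5: hit
pos 9: 1: fault, evict 8, frames [5, 7, 9, 1]
pos 10: 7: hit
pos 11: 5: hit
pos 12: 3: fault, evict 5, frames [7, 9, 1, 3]
At position 12, page 5 is evicted.

5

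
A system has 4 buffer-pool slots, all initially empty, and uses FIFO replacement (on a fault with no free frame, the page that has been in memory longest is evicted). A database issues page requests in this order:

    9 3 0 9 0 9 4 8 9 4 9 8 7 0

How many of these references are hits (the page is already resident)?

6

9 → miss, frames (9)
3 → miss, frames (9 3)
0 → miss, frames (9 3 0)
9 → hit
0 → hit
9 → hit
4 → miss, frames (9 3 0 4)
8 → miss, evict 9, frames (3 0 4 8)
9 → miss, evict 3, frames (0 4 8 9)
4 → hit
9 → hit
8 → hit
7 → miss, evict 0, frames (4 8 9 7)
0 → miss, evict 4, frames (8 9 7 0)
Hits: 6.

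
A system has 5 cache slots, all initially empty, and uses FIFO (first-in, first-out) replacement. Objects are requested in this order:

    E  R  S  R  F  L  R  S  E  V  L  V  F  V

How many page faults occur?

E → fault, frames {E}
R → fault, frames {E,R}
S → fault, frames {E,R,S}
R → hit
F → fault, frames {E,R,S,F}
L → fault, frames {E,R,S,F,L}
R → hit
S → hit
E → hit
V → fault, evict E, frames {R,S,F,L,V}
L → hit
V → hit
F → hit
V → hit
Page faults: 6.

6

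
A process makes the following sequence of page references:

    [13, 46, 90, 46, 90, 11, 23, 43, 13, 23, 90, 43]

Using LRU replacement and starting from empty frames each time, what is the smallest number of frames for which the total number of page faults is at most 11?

f=1: 12 faults
f=2: 10 faults
f=3: 9 faults
f=4: 8 faults
f=5: 7 faults
f=6: 6 faults
Smallest f with faults ≤ 11 is 2.

2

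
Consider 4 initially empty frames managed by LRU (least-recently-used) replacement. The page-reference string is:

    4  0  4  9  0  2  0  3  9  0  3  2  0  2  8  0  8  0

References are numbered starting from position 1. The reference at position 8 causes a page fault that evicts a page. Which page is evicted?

4

pos 1: 4 -> fault, frames (4)
pos 2: 0 -> fault, frames (4 0)
pos 3: 4 -> hit
pos 4: 9 -> fault, frames (0 4 9)
pos 5: 0 -> hit
pos 6: 2 -> fault, frames (4 9 0 2)
pos 7: 0 -> hit
pos 8: 3 -> fault, evict 4, frames (9 2 0 3)
At position 8, page 4 is evicted.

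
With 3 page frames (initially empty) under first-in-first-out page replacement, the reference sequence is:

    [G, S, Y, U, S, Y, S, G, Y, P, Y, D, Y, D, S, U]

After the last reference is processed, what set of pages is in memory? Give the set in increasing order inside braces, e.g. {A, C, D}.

{D, S, U}

G → miss, frames (G)
S → miss, frames (G S)
Y → miss, frames (G S Y)
U → miss, evict G, frames (S Y U)
S → hit
Y → hit
S → hit
G → miss, evict S, frames (Y U G)
Y → hit
P → miss, evict Y, frames (U G P)
Y → miss, evict U, frames (G P Y)
D → miss, evict G, frames (P Y D)
Y → hit
D → hit
S → miss, evict P, frames (Y D S)
U → miss, evict Y, frames (D S U)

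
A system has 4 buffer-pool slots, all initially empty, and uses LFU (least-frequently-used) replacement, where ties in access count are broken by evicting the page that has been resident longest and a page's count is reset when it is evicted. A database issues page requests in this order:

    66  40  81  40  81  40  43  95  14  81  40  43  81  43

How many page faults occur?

66 -> miss, frames {66}
40 -> miss, frames {66,40}
81 -> miss, frames {66,40,81}
40 -> hit
81 -> hit
40 -> hit
43 -> miss, frames {66,40,81,43}
95 -> miss, evict 66, frames {40,81,43,95}
14 -> miss, evict 43, frames {40,81,95,14}
81 -> hit
40 -> hit
43 -> miss, evict 95, frames {40,81,14,43}
81 -> hit
43 -> hit
Page faults: 7.

7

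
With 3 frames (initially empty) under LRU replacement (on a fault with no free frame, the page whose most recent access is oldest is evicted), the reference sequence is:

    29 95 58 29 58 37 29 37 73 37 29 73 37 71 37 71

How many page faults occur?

6

29: miss, frames [29]
95: miss, frames [29, 95]
58: miss, frames [29, 95, 58]
29: hit
58: hit
37: miss, evict 95, frames [29, 58, 37]
29: hit
37: hit
73: miss, evict 58, frames [29, 37, 73]
37: hit
29: hit
73: hit
37: hit
71: miss, evict 29, frames [73, 37, 71]
37: hit
71: hit
Page faults: 6.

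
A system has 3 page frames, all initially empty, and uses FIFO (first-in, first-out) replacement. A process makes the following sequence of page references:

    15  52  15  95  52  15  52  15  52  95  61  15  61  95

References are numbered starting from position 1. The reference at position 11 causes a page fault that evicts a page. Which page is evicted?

pos 1: 15: fault, frames {15}
pos 2: 52: fault, frames {15,52}
pos 3: 15: hit
pos 4: 95: fault, frames {15,52,95}
pos 5: 52: hit
pos 6: 15: hit
pos 7: 52: hit
pos 8: 15: hit
pos 9: 52: hit
pos 10: 95: hit
pos 11: 61: fault, evict 15, frames {52,95,61}
At position 11, page 15 is evicted.

15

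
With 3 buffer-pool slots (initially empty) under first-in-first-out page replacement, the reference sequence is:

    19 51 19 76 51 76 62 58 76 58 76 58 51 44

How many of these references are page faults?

19: fault, frames [19]
51: fault, frames [19, 51]
19: hit
76: fault, frames [19, 51, 76]
51: hit
76: hit
62: fault, evict 19, frames [51, 76, 62]
58: fault, evict 51, frames [76, 62, 58]
76: hit
58: hit
76: hit
58: hit
51: fault, evict 76, frames [62, 58, 51]
44: fault, evict 62, frames [58, 51, 44]
Page faults: 7.

7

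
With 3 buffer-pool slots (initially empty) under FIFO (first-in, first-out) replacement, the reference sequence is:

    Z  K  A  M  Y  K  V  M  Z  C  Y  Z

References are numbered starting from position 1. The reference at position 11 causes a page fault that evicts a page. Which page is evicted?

pos 1: Z → miss, frames (Z)
pos 2: K → miss, frames (Z K)
pos 3: A → miss, frames (Z K A)
pos 4: M → miss, evict Z, frames (K A M)
pos 5: Y → miss, evict K, frames (A M Y)
pos 6: K → miss, evict A, frames (M Y K)
pos 7: V → miss, evict M, frames (Y K V)
pos 8: M → miss, evict Y, frames (K V M)
pos 9: Z → miss, evict K, frames (V M Z)
pos 10: C → miss, evict V, frames (M Z C)
pos 11: Y → miss, evict M, frames (Z C Y)
At position 11, page M is evicted.

M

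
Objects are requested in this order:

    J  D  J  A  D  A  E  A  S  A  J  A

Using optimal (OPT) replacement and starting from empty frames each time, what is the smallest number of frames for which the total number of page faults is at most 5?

f=1: 12 faults
f=2: 6 faults
f=3: 5 faults
f=4: 5 faults
f=5: 5 faults
Smallest f with faults ≤ 5 is 3.

3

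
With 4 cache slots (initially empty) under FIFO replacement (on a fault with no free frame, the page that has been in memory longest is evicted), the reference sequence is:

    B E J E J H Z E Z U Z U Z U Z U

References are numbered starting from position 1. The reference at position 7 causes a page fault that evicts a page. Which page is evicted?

B

pos 1: B: miss, frames (B)
pos 2: E: miss, frames (B E)
pos 3: J: miss, frames (B E J)
pos 4: E: hit
pos 5: J: hit
pos 6: H: miss, frames (B E J H)
pos 7: Z: miss, evict B, frames (E J H Z)
At position 7, page B is evicted.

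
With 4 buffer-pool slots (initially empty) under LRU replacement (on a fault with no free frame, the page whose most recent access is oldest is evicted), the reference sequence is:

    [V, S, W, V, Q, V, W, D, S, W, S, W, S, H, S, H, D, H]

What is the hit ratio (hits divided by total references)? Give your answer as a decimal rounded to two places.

0.61

V: fault, frames (V)
S: fault, frames (V S)
W: fault, frames (V S W)
V: hit
Q: fault, frames (S W V Q)
V: hit
W: hit
D: fault, evict S, frames (Q V W D)
S: fault, evict Q, frames (V W D S)
W: hit
S: hit
W: hit
S: hit
H: fault, evict V, frames (D W S H)
S: hit
H: hit
D: hit
H: hit
Hits: 11 of 18 references → 11/18 = 0.6111.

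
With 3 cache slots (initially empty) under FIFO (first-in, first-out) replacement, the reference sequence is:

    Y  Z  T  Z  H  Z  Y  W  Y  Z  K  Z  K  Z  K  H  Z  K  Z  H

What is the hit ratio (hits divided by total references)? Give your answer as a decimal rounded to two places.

Y: fault, frames {Y}
Z: fault, frames {Y,Z}
T: fault, frames {Y,Z,T}
Z: hit
H: fault, evict Y, frames {Z,T,H}
Z: hit
Y: fault, evict Z, frames {T,H,Y}
W: fault, evict T, frames {H,Y,W}
Y: hit
Z: fault, evict H, frames {Y,W,Z}
K: fault, evict Y, frames {W,Z,K}
Z: hit
K: hit
Z: hit
K: hit
H: fault, evict W, frames {Z,K,H}
Z: hit
K: hit
Z: hit
H: hit
Hits: 11 of 20 references → 11/20 = 0.5500.

0.55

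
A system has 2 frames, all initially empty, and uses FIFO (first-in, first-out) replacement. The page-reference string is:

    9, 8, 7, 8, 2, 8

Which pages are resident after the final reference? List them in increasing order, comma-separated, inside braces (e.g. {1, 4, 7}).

{2, 8}

9: fault, frames {9}
8: fault, frames {9,8}
7: fault, evict 9, frames {8,7}
8: hit
2: fault, evict 8, frames {7,2}
8: fault, evict 7, frames {2,8}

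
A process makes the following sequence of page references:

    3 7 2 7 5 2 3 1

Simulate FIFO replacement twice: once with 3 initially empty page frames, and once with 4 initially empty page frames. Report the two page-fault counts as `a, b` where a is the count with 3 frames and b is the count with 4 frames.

3 frames: F F F . F . F F → 6 faults.
4 frames: F F F . F . . F → 5 faults.
5 < 6: adding a frame reduced faults, as is typical.

6, 5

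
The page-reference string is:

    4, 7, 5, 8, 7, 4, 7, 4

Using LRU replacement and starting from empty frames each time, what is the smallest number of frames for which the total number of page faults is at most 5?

f=1: 8 faults
f=2: 6 faults
f=3: 5 faults
f=4: 4 faults
Smallest f with faults ≤ 5 is 3.

3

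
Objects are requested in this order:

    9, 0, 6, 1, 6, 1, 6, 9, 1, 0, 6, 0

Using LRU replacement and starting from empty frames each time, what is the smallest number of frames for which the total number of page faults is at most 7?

3

f=1: 12 faults
f=2: 8 faults
f=3: 7 faults
f=4: 4 faults
Smallest f with faults ≤ 7 is 3.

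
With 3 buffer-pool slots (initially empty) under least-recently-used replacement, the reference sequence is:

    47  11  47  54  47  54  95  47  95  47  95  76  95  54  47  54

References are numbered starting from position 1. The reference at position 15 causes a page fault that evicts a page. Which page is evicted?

76

pos 1: 47 → miss, frames (47)
pos 2: 11 → miss, frames (47 11)
pos 3: 47 → hit
pos 4: 54 → miss, frames (11 47 54)
pos 5: 47 → hit
pos 6: 54 → hit
pos 7: 95 → miss, evict 11, frames (47 54 95)
pos 8: 47 → hit
pos 9: 95 → hit
pos 10: 47 → hit
pos 11: 95 → hit
pos 12: 76 → miss, evict 54, frames (47 95 76)
pos 13: 95 → hit
pos 14: 54 → miss, evict 47, frames (76 95 54)
pos 15: 47 → miss, evict 76, frames (95 54 47)
At position 15, page 76 is evicted.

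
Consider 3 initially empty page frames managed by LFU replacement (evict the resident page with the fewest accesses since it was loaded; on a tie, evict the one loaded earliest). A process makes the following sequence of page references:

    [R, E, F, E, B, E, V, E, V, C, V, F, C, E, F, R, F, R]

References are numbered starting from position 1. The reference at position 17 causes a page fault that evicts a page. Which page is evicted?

R

pos 1: R: miss, frames (R)
pos 2: E: miss, frames (R E)
pos 3: F: miss, frames (R E F)
pos 4: E: hit
pos 5: B: miss, evict R, frames (E F B)
pos 6: E: hit
pos 7: V: miss, evict F, frames (E B V)
pos 8: E: hit
pos 9: V: hit
pos 10: C: miss, evict B, frames (E V C)
pos 11: V: hit
pos 12: F: miss, evict C, frames (E V F)
pos 13: C: miss, evict F, frames (E V C)
pos 14: E: hit
pos 15: F: miss, evict C, frames (E V F)
pos 16: R: miss, evict F, frames (E V R)
pos 17: F: miss, evict R, frames (E V F)
At position 17, page R is evicted.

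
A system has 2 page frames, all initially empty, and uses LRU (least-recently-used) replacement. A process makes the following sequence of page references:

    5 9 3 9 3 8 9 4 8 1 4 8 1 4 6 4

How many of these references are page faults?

5 → miss, frames {5}
9 → miss, frames {5,9}
3 → miss, evict 5, frames {9,3}
9 → hit
3 → hit
8 → miss, evict 9, frames {3,8}
9 → miss, evict 3, frames {8,9}
4 → miss, evict 8, frames {9,4}
8 → miss, evict 9, frames {4,8}
1 → miss, evict 4, frames {8,1}
4 → miss, evict 8, frames {1,4}
8 → miss, evict 1, frames {4,8}
1 → miss, evict 4, frames {8,1}
4 → miss, evict 8, frames {1,4}
6 → miss, evict 1, frames {4,6}
4 → hit
Page faults: 13.

13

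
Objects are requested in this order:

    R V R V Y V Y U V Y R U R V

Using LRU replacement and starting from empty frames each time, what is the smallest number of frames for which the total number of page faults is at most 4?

f=1: 14 faults
f=2: 9 faults
f=3: 7 faults
f=4: 4 faults
Smallest f with faults ≤ 4 is 4.

4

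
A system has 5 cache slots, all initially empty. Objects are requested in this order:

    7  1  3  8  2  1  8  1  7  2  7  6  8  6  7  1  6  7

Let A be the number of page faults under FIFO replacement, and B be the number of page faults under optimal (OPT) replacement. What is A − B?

Under FIFO: F F F F F . . . . . . F . . F F . . → 8 faults.
Under OPT: F F F F F . . . . . . F . . . . . . → 6 faults.
A − B = 8 − 6 = 2.

2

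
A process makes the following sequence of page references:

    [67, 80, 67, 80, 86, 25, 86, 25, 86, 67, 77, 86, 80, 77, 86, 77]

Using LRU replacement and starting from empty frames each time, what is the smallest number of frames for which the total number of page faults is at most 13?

2

f=1: 16 faults
f=2: 10 faults
f=3: 7 faults
f=4: 6 faults
f=5: 5 faults
Smallest f with faults ≤ 13 is 2.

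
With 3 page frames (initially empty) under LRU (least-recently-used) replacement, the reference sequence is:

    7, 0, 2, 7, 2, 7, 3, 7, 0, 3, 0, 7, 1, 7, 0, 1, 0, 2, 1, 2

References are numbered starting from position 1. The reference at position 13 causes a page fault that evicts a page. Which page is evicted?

pos 1: 7 → miss, frames (7)
pos 2: 0 → miss, frames (7 0)
pos 3: 2 → miss, frames (7 0 2)
pos 4: 7 → hit
pos 5: 2 → hit
pos 6: 7 → hit
pos 7: 3 → miss, evict 0, frames (2 7 3)
pos 8: 7 → hit
pos 9: 0 → miss, evict 2, frames (3 7 0)
pos 10: 3 → hit
pos 11: 0 → hit
pos 12: 7 → hit
pos 13: 1 → miss, evict 3, frames (0 7 1)
At position 13, page 3 is evicted.

3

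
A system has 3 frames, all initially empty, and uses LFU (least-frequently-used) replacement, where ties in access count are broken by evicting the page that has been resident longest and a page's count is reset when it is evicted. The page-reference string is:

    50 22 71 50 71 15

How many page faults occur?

4

50: fault, frames {50}
22: fault, frames {50,22}
71: fault, frames {50,22,71}
50: hit
71: hit
15: fault, evict 22, frames {50,71,15}
Page faults: 4.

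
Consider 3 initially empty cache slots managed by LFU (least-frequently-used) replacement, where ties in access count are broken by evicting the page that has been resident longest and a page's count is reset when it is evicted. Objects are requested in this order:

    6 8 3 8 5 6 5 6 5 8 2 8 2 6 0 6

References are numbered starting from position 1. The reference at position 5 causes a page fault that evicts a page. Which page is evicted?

pos 1: 6: miss, frames {6}
pos 2: 8: miss, frames {6,8}
pos 3: 3: miss, frames {6,8,3}
pos 4: 8: hit
pos 5: 5: miss, evict 6, frames {8,3,5}
At position 5, page 6 is evicted.

6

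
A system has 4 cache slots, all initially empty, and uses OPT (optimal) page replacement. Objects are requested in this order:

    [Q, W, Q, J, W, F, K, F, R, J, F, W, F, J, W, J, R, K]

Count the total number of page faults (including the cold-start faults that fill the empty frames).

7

Q -> fault, frames (Q)
W -> fault, frames (Q W)
Q -> hit
J -> fault, frames (Q W J)
W -> hit
F -> fault, frames (Q W J F)
K -> fault, evict Q, frames (W J F K)
F -> hit
R -> fault, evict K, frames (W J F R)
J -> hit
F -> hit
W -> hit
F -> hit
J -> hit
W -> hit
J -> hit
R -> hit
K -> fault, evict R, frames (W J F K)
Page faults: 7.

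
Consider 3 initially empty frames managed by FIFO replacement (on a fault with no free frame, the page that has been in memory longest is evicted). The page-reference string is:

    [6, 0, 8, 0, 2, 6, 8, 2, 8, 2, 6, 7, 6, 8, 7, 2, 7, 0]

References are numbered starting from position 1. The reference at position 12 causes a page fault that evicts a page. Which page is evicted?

pos 1: 6 -> fault, frames (6)
pos 2: 0 -> fault, frames (6 0)
pos 3: 8 -> fault, frames (6 0 8)
pos 4: 0 -> hit
pos 5: 2 -> fault, evict 6, frames (0 8 2)
pos 6: 6 -> fault, evict 0, frames (8 2 6)
pos 7: 8 -> hit
pos 8: 2 -> hit
pos 9: 8 -> hit
pos 10: 2 -> hit
pos 11: 6 -> hit
pos 12: 7 -> fault, evict 8, frames (2 6 7)
At position 12, page 8 is evicted.

8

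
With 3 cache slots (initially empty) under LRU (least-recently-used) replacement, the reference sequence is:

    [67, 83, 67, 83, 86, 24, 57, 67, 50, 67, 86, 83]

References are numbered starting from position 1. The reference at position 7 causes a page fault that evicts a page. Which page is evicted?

83

pos 1: 67 → miss, frames (67)
pos 2: 83 → miss, frames (67 83)
pos 3: 67 → hit
pos 4: 83 → hit
pos 5: 86 → miss, frames (67 83 86)
pos 6: 24 → miss, evict 67, frames (83 86 24)
pos 7: 57 → miss, evict 83, frames (86 24 57)
At position 7, page 83 is evicted.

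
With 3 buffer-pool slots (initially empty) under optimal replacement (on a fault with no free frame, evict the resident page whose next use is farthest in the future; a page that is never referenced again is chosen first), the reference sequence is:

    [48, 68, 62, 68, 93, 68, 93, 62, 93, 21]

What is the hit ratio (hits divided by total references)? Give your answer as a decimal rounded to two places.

0.50

48 -> fault, frames {48}
68 -> fault, frames {48,68}
62 -> fault, frames {48,68,62}
68 -> hit
93 -> fault, evict 48, frames {68,62,93}
68 -> hit
93 -> hit
62 -> hit
93 -> hit
21 -> fault, evict 93, frames {68,62,21}
Hits: 5 of 10 references → 5/10 = 0.5000.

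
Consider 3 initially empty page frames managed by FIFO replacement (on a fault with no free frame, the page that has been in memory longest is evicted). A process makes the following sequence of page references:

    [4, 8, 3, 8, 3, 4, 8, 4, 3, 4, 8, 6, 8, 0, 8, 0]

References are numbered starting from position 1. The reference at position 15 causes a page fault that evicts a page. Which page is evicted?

pos 1: 4: fault, frames (4)
pos 2: 8: fault, frames (4 8)
pos 3: 3: fault, frames (4 8 3)
pos 4: 8: hit
pos 5: 3: hit
pos 6: 4: hit
pos 7: 8: hit
pos 8: 4: hit
pos 9: 3: hit
pos 10: 4: hit
pos 11: 8: hit
pos 12: 6: fault, evict 4, frames (8 3 6)
pos 13: 8: hit
pos 14: 0: fault, evict 8, frames (3 6 0)
pos 15: 8: fault, evict 3, frames (6 0 8)
At position 15, page 3 is evicted.

3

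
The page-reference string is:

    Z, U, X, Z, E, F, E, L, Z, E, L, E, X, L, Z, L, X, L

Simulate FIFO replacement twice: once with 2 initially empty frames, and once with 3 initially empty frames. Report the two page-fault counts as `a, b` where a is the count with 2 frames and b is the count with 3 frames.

2 frames: F F F F F F . F F F F . F . F F F . → 14 faults.
3 frames: F F F . F F . F F F . . F F F . . . → 11 faults.
11 < 14: adding a frame reduced faults, as is typical.

14, 11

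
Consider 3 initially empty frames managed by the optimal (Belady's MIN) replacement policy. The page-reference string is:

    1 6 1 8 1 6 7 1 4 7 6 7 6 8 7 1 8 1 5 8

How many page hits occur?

12

1 -> fault, frames {1}
6 -> fault, frames {1,6}
1 -> hit
8 -> fault, frames {1,6,8}
1 -> hit
6 -> hit
7 -> fault, evict 8, frames {1,6,7}
1 -> hit
4 -> fault, evict 1, frames {6,7,4}
7 -> hit
6 -> hit
7 -> hit
6 -> hit
8 -> fault, evict 4, frames {6,7,8}
7 -> hit
1 -> fault, evict 7, frames {6,8,1}
8 -> hit
1 -> hit
5 -> fault, evict 1, frames {6,8,5}
8 -> hit
Hits: 12.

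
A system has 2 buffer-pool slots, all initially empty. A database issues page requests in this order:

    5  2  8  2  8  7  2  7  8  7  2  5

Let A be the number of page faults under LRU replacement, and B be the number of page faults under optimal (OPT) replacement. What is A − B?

Under LRU: F F F . . F F . F . F F → 8 faults.
Under OPT: F F F . . F . . F . F F → 7 faults.
A − B = 8 − 7 = 1.

1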